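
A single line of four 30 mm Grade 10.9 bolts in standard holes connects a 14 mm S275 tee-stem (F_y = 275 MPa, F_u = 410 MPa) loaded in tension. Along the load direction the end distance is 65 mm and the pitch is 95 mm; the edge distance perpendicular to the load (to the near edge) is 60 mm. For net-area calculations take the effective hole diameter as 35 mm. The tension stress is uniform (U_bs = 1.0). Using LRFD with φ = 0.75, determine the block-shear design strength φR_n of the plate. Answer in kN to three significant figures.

Shear plane L_v = 65 + 3·95 = 350 mm; A_gv = 350 × 14 = 4900 mm².
A_nv = (350 − 3.5·35) × 14 = 3185 mm².
A_nt = (60 − 0.5·35) × 14 = 595 mm².
0.6 F_u A_nv = 783.5 kN; 0.6 F_y A_gv = 808.5 kN → shear rupture governs the shear term.
R_n = 783.5 + 1.0 × 410 × 595 / 1000 = 1027 kN.
Design strength φR_n = 0.75 × 1027 = 771 kN.

771 kN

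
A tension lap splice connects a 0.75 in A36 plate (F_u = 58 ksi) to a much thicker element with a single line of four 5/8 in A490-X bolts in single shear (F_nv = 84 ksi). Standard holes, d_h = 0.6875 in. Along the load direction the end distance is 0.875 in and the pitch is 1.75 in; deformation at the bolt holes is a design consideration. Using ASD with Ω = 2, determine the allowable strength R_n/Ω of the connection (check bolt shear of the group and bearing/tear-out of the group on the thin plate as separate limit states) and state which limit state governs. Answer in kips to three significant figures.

Bolt shear: A_b = π·0.625²/4 = 0.3068 in²; R_n = 84 × 0.3068 × 4 × 1 = 103.1 kips → 103.1 / 2 = 51.5 kips.
Bearing (1.2 l_c t F_u ≤ 2.4 d t F_u): upper limit = 2.4·0.625·0.75·58 = 65.25 kips.
  Edge l_c = 0.875 − 0.6875/2 = 0.5312 → r_n = 27.73 kips; interior l_c = 1.75 − 0.6875 = 1.062 → r_n = 55.46 kips.
  R_n,bearing = 1·27.73 + 3·55.46 = 194.1 kips → 194.1 / 2 = 97.1 kips.
Bolt shear governs: 51.5 kips.

51.5 kips (bolt shear governs)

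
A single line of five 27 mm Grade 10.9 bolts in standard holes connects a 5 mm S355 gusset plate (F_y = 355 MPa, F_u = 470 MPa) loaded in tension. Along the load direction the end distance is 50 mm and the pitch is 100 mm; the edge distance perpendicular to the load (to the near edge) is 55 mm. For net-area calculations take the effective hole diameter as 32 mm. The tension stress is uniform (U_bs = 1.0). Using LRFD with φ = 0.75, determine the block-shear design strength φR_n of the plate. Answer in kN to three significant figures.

392 kN

Shear plane L_v = 50 + 4·100 = 450 mm; A_gv = 450 × 5 = 2250 mm².
A_nv = (450 − 4.5·32) × 5 = 1530 mm².
A_nt = (55 − 0.5·32) × 5 = 195 mm².
0.6 F_u A_nv = 431.5 kN; 0.6 F_y A_gv = 479.2 kN → shear rupture governs the shear term.
R_n = 431.5 + 1.0 × 470 × 195 / 1000 = 523.1 kN.
Design strength φR_n = 0.75 × 523.1 = 392 kN.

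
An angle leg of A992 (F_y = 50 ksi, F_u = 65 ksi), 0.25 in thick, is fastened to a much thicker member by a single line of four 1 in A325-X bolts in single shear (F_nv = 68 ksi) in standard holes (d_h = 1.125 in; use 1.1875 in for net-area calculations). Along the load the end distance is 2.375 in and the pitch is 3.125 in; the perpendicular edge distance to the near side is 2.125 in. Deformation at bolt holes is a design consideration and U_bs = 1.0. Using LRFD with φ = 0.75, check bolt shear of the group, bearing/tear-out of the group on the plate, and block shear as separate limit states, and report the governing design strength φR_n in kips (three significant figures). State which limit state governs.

74.2 kips (block shear governs)

Bolt shear: A_b = π·1²/4 = 0.7854 in²; R_n = 68 × 0.7854 × 4 × 1 = 213.6 kips → 0.75 × 213.6 = 160 kips.
Bearing: edge l_c = 1.812, r_n = 35.34 kips; interior l_c = 2, r_n = 39 kips; R_n = 35.34 + 3·39 = 152.3 kips → 114 kips.
Block shear: A_gv = 2.938, A_nv = 1.898, A_nt = 0.3828 in²; R_n = min(0.6F_uA_nv, 0.6F_yA_gv) + U_bs·F_u·A_nt = 98.92 kips → 74.2 kips.
Block shear governs: 74.2 kips.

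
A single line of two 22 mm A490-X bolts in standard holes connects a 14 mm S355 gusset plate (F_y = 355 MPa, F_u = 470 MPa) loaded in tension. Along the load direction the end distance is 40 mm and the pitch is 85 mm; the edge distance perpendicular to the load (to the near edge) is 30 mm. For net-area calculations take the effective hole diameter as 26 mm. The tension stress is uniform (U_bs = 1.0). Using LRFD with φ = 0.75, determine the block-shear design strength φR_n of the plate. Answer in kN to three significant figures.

339 kN

Shear plane L_v = 40 + 1·85 = 125 mm; A_gv = 125 × 14 = 1750 mm².
A_nv = (125 − 1.5·26) × 14 = 1204 mm².
A_nt = (30 − 0.5·26) × 14 = 238 mm².
0.6 F_u A_nv = 339.5 kN; 0.6 F_y A_gv = 372.8 kN → shear rupture governs the shear term.
R_n = 339.5 + 1.0 × 470 × 238 / 1000 = 451.4 kN.
Design strength φR_n = 0.75 × 451.4 = 339 kN.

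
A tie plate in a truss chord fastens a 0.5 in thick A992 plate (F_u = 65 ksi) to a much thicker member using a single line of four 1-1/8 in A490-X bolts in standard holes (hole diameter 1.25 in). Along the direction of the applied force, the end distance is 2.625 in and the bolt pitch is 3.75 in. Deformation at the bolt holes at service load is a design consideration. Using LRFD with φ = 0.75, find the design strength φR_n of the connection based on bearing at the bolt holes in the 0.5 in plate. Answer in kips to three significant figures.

256 kips

Per bolt r_n = 1.2 l_c t F_u ≤ 2.4 d t F_u; upper limit = 2.4 × 1.125 × 0.5 × 65 = 87.75 kips.
Edge bolt: l_c = 2.625 − 1.25/2 = 2 in → 1.2 × 2 × 0.5 × 65 = 78 → r_n = 78 kips.
Interior bolts: l_c = 3.75 − 1.25 = 2.5 in → 1.2 × 2.5 × 0.5 × 65 = 97.5 → r_n = 87.75 kips.
R_n = 1 × 78 + 3 × 87.75 = 341.2 kips.
Design strength φR_n = 0.75 × 341.2 = 256 kips.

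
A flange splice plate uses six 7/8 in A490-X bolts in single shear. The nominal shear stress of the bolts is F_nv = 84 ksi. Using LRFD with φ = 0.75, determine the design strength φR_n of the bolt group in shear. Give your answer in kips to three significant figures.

227 kips

A_b = π × 0.875² / 4 = 0.6013 in².
R_n = F_nv · A_b · n · n_s = 84 × 0.6013 × 6 × 1 = 303.1 kips.
Design strength φR_n = 0.75 × 303.1 = 227 kips.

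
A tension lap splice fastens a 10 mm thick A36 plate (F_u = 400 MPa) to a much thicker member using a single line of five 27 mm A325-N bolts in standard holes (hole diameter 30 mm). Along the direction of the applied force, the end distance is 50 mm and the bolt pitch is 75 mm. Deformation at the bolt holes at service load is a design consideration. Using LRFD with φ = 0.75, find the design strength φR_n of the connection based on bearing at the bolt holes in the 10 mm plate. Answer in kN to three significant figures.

Per bolt r_n = 1.2 l_c t F_u ≤ 2.4 d t F_u; upper limit = 2.4 × 27 × 10 × 400 / 1000 = 259.2 kN.
Edge bolt: l_c = 50 − 30/2 = 35 mm → 1.2 × 35 × 10 × 400 / 1000 = 168 → r_n = 168 kN.
Interior bolts: l_c = 75 − 30 = 45 mm → 1.2 × 45 × 10 × 400 / 1000 = 216 → r_n = 216 kN.
R_n = 1 × 168 + 4 × 216 = 1032 kN.
Design strength φR_n = 0.75 × 1032 = 774 kN.

774 kN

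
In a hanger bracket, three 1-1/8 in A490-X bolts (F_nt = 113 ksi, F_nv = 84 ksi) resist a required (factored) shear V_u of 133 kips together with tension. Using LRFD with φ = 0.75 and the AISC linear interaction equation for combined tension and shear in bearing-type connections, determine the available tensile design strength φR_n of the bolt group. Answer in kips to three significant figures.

A_b = π·1.125²/4 = 0.994 in²; f_rv = 133 / (3 × 0.994) = 44.6 ksi.
F'_nt = 1.3 F_nt − (F_nt / φF_nv) f_rv = 1.3·113 − (113/(0.75·84))·44.6 = 66.9 ksi, capped at F_nt → F'_nt = 66.9 ksi.
R_n = F'_nt · A_b · n = 66.9 × 0.994 × 3 = 199.5 kips.
Design strength φR_n = 0.75 × 199.5 = 150 kips.

150 kips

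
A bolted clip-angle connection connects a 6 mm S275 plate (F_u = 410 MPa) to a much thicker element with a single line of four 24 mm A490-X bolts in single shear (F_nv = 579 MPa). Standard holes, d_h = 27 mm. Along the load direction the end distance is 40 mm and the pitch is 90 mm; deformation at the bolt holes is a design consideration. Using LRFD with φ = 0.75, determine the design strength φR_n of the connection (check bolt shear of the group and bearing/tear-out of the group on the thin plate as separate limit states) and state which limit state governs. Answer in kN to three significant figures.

377 kN (bearing governs)

Bolt shear: A_b = π·24²/4 = 452.4 mm²; R_n = 579 × 452.4 × 4 × 1 / 1000 = 1048 kN → 0.75 × 1048 = 786 kN.
Bearing (1.2 l_c t F_u ≤ 2.4 d t F_u): upper limit = 2.4·24·6·410 / 1000 = 141.7 kN.
  Edge l_c = 40 − 27/2 = 26.5 → r_n = 78.23 kN; interior l_c = 90 − 27 = 63 → r_n = 141.7 kN.
  R_n,bearing = 1·78.23 + 3·141.7 = 503.3 kN → 0.75 × 503.3 = 377 kN.
Bearing governs: 377 kN.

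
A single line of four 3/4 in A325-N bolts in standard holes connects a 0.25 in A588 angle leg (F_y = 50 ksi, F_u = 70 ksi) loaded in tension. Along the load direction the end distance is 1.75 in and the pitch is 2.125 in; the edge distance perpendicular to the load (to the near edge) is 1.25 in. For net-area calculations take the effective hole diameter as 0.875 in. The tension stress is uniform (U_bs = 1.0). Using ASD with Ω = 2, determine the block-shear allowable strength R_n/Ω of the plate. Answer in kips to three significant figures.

33.7 kips

Shear plane L_v = 1.75 + 3·2.125 = 8.125 in; A_gv = 8.125 × 0.25 = 2.031 in².
A_nv = (8.125 − 3.5·0.875) × 0.25 = 1.266 in².
A_nt = (1.25 − 0.5·0.875) × 0.25 = 0.2031 in².
0.6 F_u A_nv = 53.16 kips; 0.6 F_y A_gv = 60.94 kips → shear rupture governs the shear term.
R_n = 53.16 + 1.0 × 70 × 0.2031 = 67.38 kips.
Allowable strength R_n/Ω = 67.38 / 2 = 33.7 kips.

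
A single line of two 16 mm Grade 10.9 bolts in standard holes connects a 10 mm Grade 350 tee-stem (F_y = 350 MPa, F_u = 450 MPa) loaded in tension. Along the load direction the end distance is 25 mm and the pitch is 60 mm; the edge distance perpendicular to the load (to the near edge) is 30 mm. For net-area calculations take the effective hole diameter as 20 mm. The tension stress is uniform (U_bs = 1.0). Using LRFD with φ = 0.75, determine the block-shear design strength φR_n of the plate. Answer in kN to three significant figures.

179 kN

Shear plane L_v = 25 + 1·60 = 85 mm; A_gv = 85 × 10 = 850 mm².
A_nv = (85 − 1.5·20) × 10 = 550 mm².
A_nt = (30 − 0.5·20) × 10 = 200 mm².
0.6 F_u A_nv = 148.5 kN; 0.6 F_y A_gv = 178.5 kN → shear rupture governs the shear term.
R_n = 148.5 + 1.0 × 450 × 200 / 1000 = 238.5 kN.
Design strength φR_n = 0.75 × 238.5 = 179 kN.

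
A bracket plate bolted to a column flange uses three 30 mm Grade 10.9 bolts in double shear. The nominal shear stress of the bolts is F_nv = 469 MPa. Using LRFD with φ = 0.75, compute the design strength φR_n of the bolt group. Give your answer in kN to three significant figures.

A_b = π × 30² / 4 = 706.9 mm².
R_n = F_nv · A_b · n · n_s = 469 × 706.9 × 3 × 2 / 1000 = 1989 kN.
Design strength φR_n = 0.75 × 1989 = 1490 kN.

1490 kN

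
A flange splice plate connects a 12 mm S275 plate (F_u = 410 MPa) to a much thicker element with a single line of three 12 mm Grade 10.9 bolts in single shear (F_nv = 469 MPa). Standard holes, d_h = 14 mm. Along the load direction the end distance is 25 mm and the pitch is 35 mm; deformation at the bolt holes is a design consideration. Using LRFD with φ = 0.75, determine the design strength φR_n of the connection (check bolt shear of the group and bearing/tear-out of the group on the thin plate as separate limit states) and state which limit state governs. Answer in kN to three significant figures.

Bolt shear: A_b = π·12²/4 = 113.1 mm²; R_n = 469 × 113.1 × 3 × 1 / 1000 = 159.1 kN → 0.75 × 159.1 = 119 kN.
Bearing (1.2 l_c t F_u ≤ 2.4 d t F_u): upper limit = 2.4·12·12·410 / 1000 = 141.7 kN.
  Edge l_c = 25 − 14/2 = 18 → r_n = 106.3 kN; interior l_c = 35 − 14 = 21 → r_n = 124 kN.
  R_n,bearing = 1·106.3 + 2·124 = 354.2 kN → 0.75 × 354.2 = 266 kN.
Bolt shear governs: 119 kN.

119 kN (bolt shear governs)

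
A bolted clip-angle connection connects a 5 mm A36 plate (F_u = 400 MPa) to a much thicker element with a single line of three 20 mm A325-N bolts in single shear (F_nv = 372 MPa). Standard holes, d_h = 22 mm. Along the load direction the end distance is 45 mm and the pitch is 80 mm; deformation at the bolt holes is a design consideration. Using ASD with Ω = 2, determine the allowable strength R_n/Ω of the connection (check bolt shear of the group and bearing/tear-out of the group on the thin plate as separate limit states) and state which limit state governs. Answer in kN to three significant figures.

Bolt shear: A_b = π·20²/4 = 314.2 mm²; R_n = 372 × 314.2 × 3 × 1 / 1000 = 350.6 kN → 350.6 / 2 = 175 kN.
Bearing (1.2 l_c t F_u ≤ 2.4 d t F_u): upper limit = 2.4·20·5·400 / 1000 = 96 kN.
  Edge l_c = 45 − 22/2 = 34 → r_n = 81.6 kN; interior l_c = 80 − 22 = 58 → r_n = 96 kN.
  R_n,bearing = 1·81.6 + 2·96 = 273.6 kN → 273.6 / 2 = 137 kN.
Bearing governs: 137 kN.

137 kN (bearing governs)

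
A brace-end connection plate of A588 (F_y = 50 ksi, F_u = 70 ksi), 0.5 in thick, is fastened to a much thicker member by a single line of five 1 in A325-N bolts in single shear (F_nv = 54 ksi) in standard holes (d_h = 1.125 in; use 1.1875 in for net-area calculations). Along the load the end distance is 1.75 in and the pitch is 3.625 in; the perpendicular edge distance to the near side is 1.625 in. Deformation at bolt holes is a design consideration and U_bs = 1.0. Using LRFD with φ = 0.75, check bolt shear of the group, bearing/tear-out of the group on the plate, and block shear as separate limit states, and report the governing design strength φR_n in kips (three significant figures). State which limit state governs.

159 kips (bolt shear governs)

Bolt shear: A_b = π·1²/4 = 0.7854 in²; R_n = 54 × 0.7854 × 5 × 1 = 212.1 kips → 0.75 × 212.1 = 159 kips.
Bearing: edge l_c = 1.188, r_n = 49.88 kips; interior l_c = 2.5, r_n = 84 kips; R_n = 49.88 + 4·84 = 385.9 kips → 289 kips.
Block shear: A_gv = 8.125, A_nv = 5.453, A_nt = 0.5156 in²; R_n = min(0.6F_uA_nv, 0.6F_yA_gv) + U_bs·F_u·A_nt = 265.1 kips → 199 kips.
Bolt shear governs: 159 kips.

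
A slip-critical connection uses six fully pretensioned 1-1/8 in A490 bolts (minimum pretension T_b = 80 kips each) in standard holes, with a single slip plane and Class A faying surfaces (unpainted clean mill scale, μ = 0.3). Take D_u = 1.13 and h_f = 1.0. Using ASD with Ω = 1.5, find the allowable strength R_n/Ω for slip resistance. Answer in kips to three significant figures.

108 kips

R_n = μ · D_u · h_f · T_b · n_s · n_b = 0.3 × 1.13 × 1.0 × 80 × 1 × 6 = 162.7 kips.
Allowable strength R_n/Ω = 162.7 / 1.5 = 108 kips.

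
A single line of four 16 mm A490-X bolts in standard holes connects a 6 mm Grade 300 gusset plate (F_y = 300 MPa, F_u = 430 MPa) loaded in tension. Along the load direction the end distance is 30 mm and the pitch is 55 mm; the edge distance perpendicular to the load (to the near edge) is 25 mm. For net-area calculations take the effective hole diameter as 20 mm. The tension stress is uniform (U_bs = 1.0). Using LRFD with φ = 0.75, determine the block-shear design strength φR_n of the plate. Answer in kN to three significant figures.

174 kN

Shear plane L_v = 30 + 3·55 = 195 mm; A_gv = 195 × 6 = 1170 mm².
A_nv = (195 − 3.5·20) × 6 = 750 mm².
A_nt = (25 − 0.5·20) × 6 = 90 mm².
0.6 F_u A_nv = 193.5 kN; 0.6 F_y A_gv = 210.6 kN → shear rupture governs the shear term.
R_n = 193.5 + 1.0 × 430 × 90 / 1000 = 232.2 kN.
Design strength φR_n = 0.75 × 232.2 = 174 kN.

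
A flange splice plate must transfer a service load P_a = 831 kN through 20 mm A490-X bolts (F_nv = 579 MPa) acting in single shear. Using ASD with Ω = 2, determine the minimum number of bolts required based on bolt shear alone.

A_b = π·20²/4 = 314.2 mm².
Per-bolt allowable strength R_n/Ω = 579 × 314.2 × 1 / 1000 / 2 = 90.95 kN.
n ≥ 831 / 90.95 = 9.137 → use 10 bolts.

10 bolts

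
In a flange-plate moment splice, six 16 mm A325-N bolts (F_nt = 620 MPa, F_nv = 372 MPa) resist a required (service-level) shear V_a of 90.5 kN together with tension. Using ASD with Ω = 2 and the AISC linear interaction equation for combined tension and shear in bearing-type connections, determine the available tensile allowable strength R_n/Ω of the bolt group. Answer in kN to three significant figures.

A_b = π·16²/4 = 201.1 mm²; f_rv = 90.5 × 1000 / (6 × 201.1) = 75.02 MPa.
F'_nt = 1.3 F_nt − (Ω F_nt / F_nv) f_rv = 1.3·620 − (2·620/372)·75.02 = 555.9 MPa, capped at F_nt → F'_nt = 555.9 MPa.
R_n = F'_nt · A_b · n = 555.9 × 201.1 × 6 / 1000 = 670.7 kN.
Allowable strength R_n/Ω = 670.7 / 2 = 335 kN.

335 kN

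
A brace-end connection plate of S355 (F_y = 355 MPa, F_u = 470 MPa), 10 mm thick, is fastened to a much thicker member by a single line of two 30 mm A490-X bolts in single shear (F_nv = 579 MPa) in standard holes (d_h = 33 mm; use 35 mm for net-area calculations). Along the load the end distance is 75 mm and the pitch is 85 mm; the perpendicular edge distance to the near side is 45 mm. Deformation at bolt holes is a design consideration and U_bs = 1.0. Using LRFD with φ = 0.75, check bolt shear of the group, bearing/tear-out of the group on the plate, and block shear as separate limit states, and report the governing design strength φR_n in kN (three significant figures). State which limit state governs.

324 kN (block shear governs)

Bolt shear: A_b = π·30²/4 = 706.9 mm²; R_n = 579 × 706.9 × 2 × 1 / 1000 = 818.5 kN → 0.75 × 818.5 = 614 kN.
Bearing: edge l_c = 58.5, r_n = 329.9 kN; interior l_c = 52, r_n = 293.3 kN; R_n = 329.9 + 1·293.3 = 623.2 kN → 467 kN.
Block shear: A_gv = 1600, A_nv = 1075, A_nt = 275 mm²; R_n = min(0.6F_uA_nv, 0.6F_yA_gv) + U_bs·F_u·A_nt = 432.4 kN → 324 kN.
Block shear governs: 324 kN.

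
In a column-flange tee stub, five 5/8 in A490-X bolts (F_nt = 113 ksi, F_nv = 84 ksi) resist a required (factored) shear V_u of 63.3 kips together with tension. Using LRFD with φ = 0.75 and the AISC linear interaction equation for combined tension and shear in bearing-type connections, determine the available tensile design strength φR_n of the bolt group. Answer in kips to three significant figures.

A_b = π·0.625²/4 = 0.3068 in²; f_rv = 63.3 / (5 × 0.3068) = 41.27 ksi.
F'_nt = 1.3 F_nt − (F_nt / φF_nv) f_rv = 1.3·113 − (113/(0.75·84))·41.27 = 72.88 ksi, capped at F_nt → F'_nt = 72.88 ksi.
R_n = F'_nt · A_b · n = 72.88 × 0.3068 × 5 = 111.8 kips.
Design strength φR_n = 0.75 × 111.8 = 83.9 kips.

83.9 kips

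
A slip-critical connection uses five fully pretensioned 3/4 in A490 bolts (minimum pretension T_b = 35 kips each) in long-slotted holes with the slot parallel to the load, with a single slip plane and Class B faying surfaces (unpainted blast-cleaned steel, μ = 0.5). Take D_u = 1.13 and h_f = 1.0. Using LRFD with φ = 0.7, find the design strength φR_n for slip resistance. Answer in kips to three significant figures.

69.2 kips

R_n = μ · D_u · h_f · T_b · n_s · n_b = 0.5 × 1.13 × 1.0 × 35 × 1 × 5 = 98.88 kips.
Design strength φR_n = 0.7 × 98.88 = 69.2 kips.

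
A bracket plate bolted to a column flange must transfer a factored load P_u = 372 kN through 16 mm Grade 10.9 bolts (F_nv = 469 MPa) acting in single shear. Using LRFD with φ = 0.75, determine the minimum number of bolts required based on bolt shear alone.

6 bolts

A_b = π·16²/4 = 201.1 mm².
Per-bolt design strength φR_n = 0.75 × 469 × 201.1 × 1 / 1000 = 70.72 kN.
n ≥ 372 / 70.72 = 5.26 → use 6 bolts.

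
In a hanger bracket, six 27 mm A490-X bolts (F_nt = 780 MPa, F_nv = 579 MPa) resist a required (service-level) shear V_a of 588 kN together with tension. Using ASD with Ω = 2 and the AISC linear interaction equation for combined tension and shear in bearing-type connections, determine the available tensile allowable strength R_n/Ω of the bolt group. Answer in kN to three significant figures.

A_b = π·27²/4 = 572.6 mm²; f_rv = 588 × 1000 / (6 × 572.6) = 171.2 MPa.
F'_nt = 1.3 F_nt − (Ω F_nt / F_nv) f_rv = 1.3·780 − (2·780/579)·171.2 = 552.8 MPa, capped at F_nt → F'_nt = 552.8 MPa.
R_n = F'_nt · A_b · n = 552.8 × 572.6 × 6 / 1000 = 1899 kN.
Allowable strength R_n/Ω = 1899 / 2 = 950 kN.

950 kN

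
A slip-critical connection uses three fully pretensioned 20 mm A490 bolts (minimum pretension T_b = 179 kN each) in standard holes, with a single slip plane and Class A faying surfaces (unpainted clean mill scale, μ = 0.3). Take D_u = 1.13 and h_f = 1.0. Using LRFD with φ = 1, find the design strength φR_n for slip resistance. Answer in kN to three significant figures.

182 kN

R_n = μ · D_u · h_f · T_b · n_s · n_b = 0.3 × 1.13 × 1.0 × 179 × 1 × 3 = 182 kN.
Design strength φR_n = 1 × 182 = 182 kN.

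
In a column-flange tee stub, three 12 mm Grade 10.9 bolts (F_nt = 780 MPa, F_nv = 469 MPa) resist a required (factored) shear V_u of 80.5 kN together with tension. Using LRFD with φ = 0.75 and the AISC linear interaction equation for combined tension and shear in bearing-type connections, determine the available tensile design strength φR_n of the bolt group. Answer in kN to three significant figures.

A_b = π·12²/4 = 113.1 mm²; f_rv = 80.5 × 1000 / (3 × 113.1) = 237.3 MPa.
F'_nt = 1.3 F_nt − (F_nt / φF_nv) f_rv = 1.3·780 − (780/(0.75·469))·237.3 = 487.9 MPa, capped at F_nt → F'_nt = 487.9 MPa.
R_n = F'_nt · A_b · n = 487.9 × 113.1 × 3 / 1000 = 165.5 kN.
Design strength φR_n = 0.75 × 165.5 = 124 kN.

124 kN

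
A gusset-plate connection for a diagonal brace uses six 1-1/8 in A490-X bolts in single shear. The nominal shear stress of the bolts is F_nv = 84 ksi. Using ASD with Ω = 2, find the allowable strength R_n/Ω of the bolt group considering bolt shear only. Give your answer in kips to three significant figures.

A_b = π × 1.125² / 4 = 0.994 in².
R_n = F_nv · A_b · n · n_s = 84 × 0.994 × 6 × 1 = 501 kips.
Allowable strength R_n/Ω = 501 / 2 = 250 kips.

250 kips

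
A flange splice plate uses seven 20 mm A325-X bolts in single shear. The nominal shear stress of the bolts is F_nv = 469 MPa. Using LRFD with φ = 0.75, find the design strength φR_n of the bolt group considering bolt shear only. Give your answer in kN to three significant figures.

A_b = π × 20² / 4 = 314.2 mm².
R_n = F_nv · A_b · n · n_s = 469 × 314.2 × 7 × 1 / 1000 = 1031 kN.
Design strength φR_n = 0.75 × 1031 = 774 kN.

774 kN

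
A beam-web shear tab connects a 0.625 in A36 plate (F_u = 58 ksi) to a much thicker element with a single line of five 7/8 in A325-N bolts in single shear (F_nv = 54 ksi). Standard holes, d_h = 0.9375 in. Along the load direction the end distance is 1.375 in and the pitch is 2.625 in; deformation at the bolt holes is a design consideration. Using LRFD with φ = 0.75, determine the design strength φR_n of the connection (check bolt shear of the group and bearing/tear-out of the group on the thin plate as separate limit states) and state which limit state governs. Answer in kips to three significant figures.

Bolt shear: A_b = π·0.875²/4 = 0.6013 in²; R_n = 54 × 0.6013 × 5 × 1 = 162.4 kips → 0.75 × 162.4 = 122 kips.
Bearing (1.2 l_c t F_u ≤ 2.4 d t F_u): upper limit = 2.4·0.875·0.625·58 = 76.12 kips.
  Edge l_c = 1.375 − 0.9375/2 = 0.9062 → r_n = 39.42 kips; interior l_c = 2.625 − 0.9375 = 1.688 → r_n = 73.41 kips.
  R_n,bearing = 1·39.42 + 4·73.41 = 333 kips → 0.75 × 333 = 250 kips.
Bolt shear governs: 122 kips.

122 kips (bolt shear governs)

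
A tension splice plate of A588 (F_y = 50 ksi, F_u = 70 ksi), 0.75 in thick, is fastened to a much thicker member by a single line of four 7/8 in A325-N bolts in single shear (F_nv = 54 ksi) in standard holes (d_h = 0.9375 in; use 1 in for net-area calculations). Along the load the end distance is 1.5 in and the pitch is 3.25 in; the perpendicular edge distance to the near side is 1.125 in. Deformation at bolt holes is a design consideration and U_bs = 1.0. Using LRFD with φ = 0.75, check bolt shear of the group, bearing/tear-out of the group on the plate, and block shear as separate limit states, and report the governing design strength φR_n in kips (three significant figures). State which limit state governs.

Bolt shear: A_b = π·0.875²/4 = 0.6013 in²; R_n = 54 × 0.6013 × 4 × 1 = 129.9 kips → 0.75 × 129.9 = 97.4 kips.
Bearing: edge l_c = 1.031, r_n = 64.97 kips; interior l_c = 2.312, r_n = 110.3 kips; R_n = 64.97 + 3·110.3 = 395.7 kips → 297 kips.
Block shear: A_gv = 8.438, A_nv = 5.812, A_nt = 0.4688 in²; R_n = min(0.6F_uA_nv, 0.6F_yA_gv) + U_bs·F_u·A_nt = 276.9 kips → 208 kips.
Bolt shear governs: 97.4 kips.

97.4 kips (bolt shear governs)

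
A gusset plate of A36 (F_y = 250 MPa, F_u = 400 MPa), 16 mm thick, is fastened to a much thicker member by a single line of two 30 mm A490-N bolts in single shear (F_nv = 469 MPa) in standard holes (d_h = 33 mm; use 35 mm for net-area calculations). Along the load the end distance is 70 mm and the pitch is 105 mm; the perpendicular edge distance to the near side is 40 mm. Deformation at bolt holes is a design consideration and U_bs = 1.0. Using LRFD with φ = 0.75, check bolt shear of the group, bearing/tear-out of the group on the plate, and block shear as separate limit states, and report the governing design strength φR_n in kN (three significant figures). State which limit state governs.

423 kN (block shear governs)

Bolt shear: A_b = π·30²/4 = 706.9 mm²; R_n = 469 × 706.9 × 2 × 1 / 1000 = 663 kN → 0.75 × 663 = 497 kN.
Bearing: edge l_c = 53.5, r_n = 410.9 kN; interior l_c = 72, r_n = 460.8 kN; R_n = 410.9 + 1·460.8 = 871.7 kN → 654 kN.
Block shear: A_gv = 2800, A_nv = 1960, A_nt = 360 mm²; R_n = min(0.6F_uA_nv, 0.6F_yA_gv) + U_bs·F_u·A_nt = 564 kN → 423 kN.
Block shear governs: 423 kN.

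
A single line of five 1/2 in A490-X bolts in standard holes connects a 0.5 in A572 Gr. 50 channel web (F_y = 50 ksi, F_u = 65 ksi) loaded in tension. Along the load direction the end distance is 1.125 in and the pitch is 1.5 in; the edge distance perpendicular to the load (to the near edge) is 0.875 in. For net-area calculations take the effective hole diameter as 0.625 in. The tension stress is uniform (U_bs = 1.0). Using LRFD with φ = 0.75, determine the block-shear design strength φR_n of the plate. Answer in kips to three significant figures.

Shear plane L_v = 1.125 + 4·1.5 = 7.125 in; A_gv = 7.125 × 0.5 = 3.562 in².
A_nv = (7.125 − 4.5·0.625) × 0.5 = 2.156 in².
A_nt = (0.875 − 0.5·0.625) × 0.5 = 0.2812 in².
0.6 F_u A_nv = 84.09 kips; 0.6 F_y A_gv = 106.9 kips → shear rupture governs the shear term.
R_n = 84.09 + 1.0 × 65 × 0.2812 = 102.4 kips.
Design strength φR_n = 0.75 × 102.4 = 76.8 kips.

76.8 kips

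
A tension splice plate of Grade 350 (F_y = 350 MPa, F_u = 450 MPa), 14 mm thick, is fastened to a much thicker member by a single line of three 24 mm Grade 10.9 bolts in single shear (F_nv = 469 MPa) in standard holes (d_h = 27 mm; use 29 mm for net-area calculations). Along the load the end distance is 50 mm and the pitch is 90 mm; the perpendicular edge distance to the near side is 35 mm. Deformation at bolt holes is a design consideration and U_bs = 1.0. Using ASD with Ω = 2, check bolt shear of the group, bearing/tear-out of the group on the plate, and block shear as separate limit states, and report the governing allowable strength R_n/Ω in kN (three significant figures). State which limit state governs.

318 kN (bolt shear governs)

Bolt shear: A_b = π·24²/4 = 452.4 mm²; R_n = 469 × 452.4 × 3 × 1 / 1000 = 636.5 kN → 636.5 / 2 = 318 kN.
Bearing: edge l_c = 36.5, r_n = 275.9 kN; interior l_c = 63, r_n = 362.9 kN; R_n = 275.9 + 2·362.9 = 1002 kN → 501 kN.
Block shear: A_gv = 3220, A_nv = 2205, A_nt = 287 mm²; R_n = min(0.6F_uA_nv, 0.6F_yA_gv) + U_bs·F_u·A_nt = 724.5 kN → 362 kN.
Bolt shear governs: 318 kN.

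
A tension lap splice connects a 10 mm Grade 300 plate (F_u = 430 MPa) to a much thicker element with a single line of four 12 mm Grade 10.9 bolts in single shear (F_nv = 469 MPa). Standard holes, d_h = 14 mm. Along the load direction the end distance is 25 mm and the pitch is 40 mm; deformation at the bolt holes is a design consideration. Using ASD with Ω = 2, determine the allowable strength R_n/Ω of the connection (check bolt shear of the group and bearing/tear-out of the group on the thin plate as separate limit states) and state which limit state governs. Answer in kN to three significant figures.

106 kN (bolt shear governs)

Bolt shear: A_b = π·12²/4 = 113.1 mm²; R_n = 469 × 113.1 × 4 × 1 / 1000 = 212.2 kN → 212.2 / 2 = 106 kN.
Bearing (1.2 l_c t F_u ≤ 2.4 d t F_u): upper limit = 2.4·12·10·430 / 1000 = 123.8 kN.
  Edge l_c = 25 − 14/2 = 18 → r_n = 92.88 kN; interior l_c = 40 − 14 = 26 → r_n = 123.8 kN.
  R_n,bearing = 1·92.88 + 3·123.8 = 464.4 kN → 464.4 / 2 = 232 kN.
Bolt shear governs: 106 kN.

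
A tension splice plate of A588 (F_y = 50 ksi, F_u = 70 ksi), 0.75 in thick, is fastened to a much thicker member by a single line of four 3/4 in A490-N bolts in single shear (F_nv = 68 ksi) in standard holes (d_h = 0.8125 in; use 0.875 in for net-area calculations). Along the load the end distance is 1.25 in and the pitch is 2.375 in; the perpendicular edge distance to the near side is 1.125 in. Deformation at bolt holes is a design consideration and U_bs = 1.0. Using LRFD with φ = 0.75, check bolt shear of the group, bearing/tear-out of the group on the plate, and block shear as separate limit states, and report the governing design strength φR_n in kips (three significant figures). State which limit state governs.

Bolt shear: A_b = π·0.75²/4 = 0.4418 in²; R_n = 68 × 0.4418 × 4 × 1 = 120.2 kips → 0.75 × 120.2 = 90.1 kips.
Bearing: edge l_c = 0.8438, r_n = 53.16 kips; interior l_c = 1.562, r_n = 94.5 kips; R_n = 53.16 + 3·94.5 = 336.7 kips → 252 kips.
Block shear: A_gv = 6.281, A_nv = 3.984, A_nt = 0.5156 in²; R_n = min(0.6F_uA_nv, 0.6F_yA_gv) + U_bs·F_u·A_nt = 203.4 kips → 153 kips.
Bolt shear governs: 90.1 kips.

90.1 kips (bolt shear governs)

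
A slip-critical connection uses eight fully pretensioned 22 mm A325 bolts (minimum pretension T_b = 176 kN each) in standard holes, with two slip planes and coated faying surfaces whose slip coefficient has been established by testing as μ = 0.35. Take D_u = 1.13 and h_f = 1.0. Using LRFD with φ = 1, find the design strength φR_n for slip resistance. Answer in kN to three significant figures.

R_n = μ · D_u · h_f · T_b · n_s · n_b = 0.35 × 1.13 × 1.0 × 176 × 2 × 8 = 1114 kN.
Design strength φR_n = 1 × 1114 = 1110 kN.

1110 kN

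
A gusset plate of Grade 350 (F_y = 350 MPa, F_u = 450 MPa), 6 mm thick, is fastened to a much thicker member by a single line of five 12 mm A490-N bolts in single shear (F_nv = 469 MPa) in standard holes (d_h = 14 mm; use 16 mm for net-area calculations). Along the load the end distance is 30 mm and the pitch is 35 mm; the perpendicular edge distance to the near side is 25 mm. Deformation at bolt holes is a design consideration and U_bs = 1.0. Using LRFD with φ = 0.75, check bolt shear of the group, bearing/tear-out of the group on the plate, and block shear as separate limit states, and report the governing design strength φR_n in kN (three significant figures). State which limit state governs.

Bolt shear: A_b = π·12²/4 = 113.1 mm²; R_n = 469 × 113.1 × 5 × 1 / 1000 = 265.2 kN → 0.75 × 265.2 = 199 kN.
Bearing: edge l_c = 23, r_n = 74.52 kN; interior l_c = 21, r_n = 68.04 kN; R_n = 74.52 + 4·68.04 = 346.7 kN → 260 kN.
Block shear: A_gv = 1020, A_nv = 588, A_nt = 102 mm²; R_n = min(0.6F_uA_nv, 0.6F_yA_gv) + U_bs·F_u·A_nt = 204.7 kN → 153 kN.
Block shear governs: 153 kN.

153 kN (block shear governs)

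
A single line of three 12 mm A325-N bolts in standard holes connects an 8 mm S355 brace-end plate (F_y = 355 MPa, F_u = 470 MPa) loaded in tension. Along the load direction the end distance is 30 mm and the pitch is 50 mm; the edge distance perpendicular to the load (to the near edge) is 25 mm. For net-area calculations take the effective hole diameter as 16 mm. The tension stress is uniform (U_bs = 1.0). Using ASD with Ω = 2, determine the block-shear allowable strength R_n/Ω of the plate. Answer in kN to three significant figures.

Shear plane L_v = 30 + 2·50 = 130 mm; A_gv = 130 × 8 = 1040 mm².
A_nv = (130 − 2.5·16) × 8 = 720 mm².
A_nt = (25 − 0.5·16) × 8 = 136 mm².
0.6 F_u A_nv = 203 kN; 0.6 F_y A_gv = 221.5 kN → shear rupture governs the shear term.
R_n = 203 + 1.0 × 470 × 136 / 1000 = 267 kN.
Allowable strength R_n/Ω = 267 / 2 = 133 kN.

133 kN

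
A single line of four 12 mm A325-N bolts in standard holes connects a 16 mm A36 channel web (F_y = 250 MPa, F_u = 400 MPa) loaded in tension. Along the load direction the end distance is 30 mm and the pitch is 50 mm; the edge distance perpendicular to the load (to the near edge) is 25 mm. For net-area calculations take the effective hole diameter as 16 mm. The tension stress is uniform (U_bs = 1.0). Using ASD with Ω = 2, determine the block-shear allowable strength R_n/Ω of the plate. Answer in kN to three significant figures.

Shear plane L_v = 30 + 3·50 = 180 mm; A_gv = 180 × 16 = 2880 mm².
A_nv = (180 − 3.5·16) × 16 = 1984 mm².
A_nt = (25 − 0.5·16) × 16 = 272 mm².
0.6 F_u A_nv = 476.2 kN; 0.6 F_y A_gv = 432 kN → shear yielding governs the shear term.
R_n = 432 + 1.0 × 400 × 272 / 1000 = 540.8 kN.
Allowable strength R_n/Ω = 540.8 / 2 = 270 kN.

270 kN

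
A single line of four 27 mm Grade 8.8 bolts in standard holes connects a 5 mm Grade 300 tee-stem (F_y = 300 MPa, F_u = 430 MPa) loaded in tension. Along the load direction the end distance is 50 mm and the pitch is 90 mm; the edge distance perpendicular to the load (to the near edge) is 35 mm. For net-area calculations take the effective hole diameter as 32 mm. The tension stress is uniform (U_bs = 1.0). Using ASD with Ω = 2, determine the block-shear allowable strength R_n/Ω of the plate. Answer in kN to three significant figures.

155 kN

Shear plane L_v = 50 + 3·90 = 320 mm; A_gv = 320 × 5 = 1600 mm².
A_nv = (320 − 3.5·32) × 5 = 1040 mm².
A_nt = (35 − 0.5·32) × 5 = 95 mm².
0.6 F_u A_nv = 268.3 kN; 0.6 F_y A_gv = 288 kN → shear rupture governs the shear term.
R_n = 268.3 + 1.0 × 430 × 95 / 1000 = 309.2 kN.
Allowable strength R_n/Ω = 309.2 / 2 = 155 kN.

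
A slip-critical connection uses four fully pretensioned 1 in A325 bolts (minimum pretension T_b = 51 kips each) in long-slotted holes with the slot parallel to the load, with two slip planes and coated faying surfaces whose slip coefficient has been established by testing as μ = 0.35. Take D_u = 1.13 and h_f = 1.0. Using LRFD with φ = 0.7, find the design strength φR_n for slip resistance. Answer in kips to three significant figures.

113 kips

R_n = μ · D_u · h_f · T_b · n_s · n_b = 0.35 × 1.13 × 1.0 × 51 × 2 × 4 = 161.4 kips.
Design strength φR_n = 0.7 × 161.4 = 113 kips.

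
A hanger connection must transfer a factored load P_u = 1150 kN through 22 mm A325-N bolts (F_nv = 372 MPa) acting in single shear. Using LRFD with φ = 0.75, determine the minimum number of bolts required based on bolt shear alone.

A_b = π·22²/4 = 380.1 mm².
Per-bolt design strength φR_n = 0.75 × 372 × 380.1 × 1 / 1000 = 106.1 kN.
n ≥ 1150 / 106.1 = 10.84 → use 11 bolts.

11 bolts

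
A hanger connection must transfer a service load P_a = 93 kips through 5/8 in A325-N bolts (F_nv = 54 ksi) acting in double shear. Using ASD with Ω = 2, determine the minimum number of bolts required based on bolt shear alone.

6 bolts

A_b = π·0.625²/4 = 0.3068 in².
Per-bolt allowable strength R_n/Ω = 54 × 0.3068 × 2 / 2 = 16.57 kips.
n ≥ 93 / 16.57 = 5.614 → use 6 bolts.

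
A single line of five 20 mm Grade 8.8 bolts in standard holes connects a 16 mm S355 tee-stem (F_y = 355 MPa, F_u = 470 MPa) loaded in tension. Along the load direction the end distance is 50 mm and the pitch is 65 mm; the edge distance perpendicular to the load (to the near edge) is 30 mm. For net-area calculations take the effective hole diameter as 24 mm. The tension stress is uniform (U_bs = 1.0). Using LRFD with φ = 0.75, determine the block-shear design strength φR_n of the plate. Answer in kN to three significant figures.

Shear plane L_v = 50 + 4·65 = 310 mm; A_gv = 310 × 16 = 4960 mm².
A_nv = (310 − 4.5·24) × 16 = 3232 mm².
A_nt = (30 − 0.5·24) × 16 = 288 mm².
0.6 F_u A_nv = 911.4 kN; 0.6 F_y A_gv = 1056 kN → shear rupture governs the shear term.
R_n = 911.4 + 1.0 × 470 × 288 / 1000 = 1047 kN.
Design strength φR_n = 0.75 × 1047 = 785 kN.

785 kN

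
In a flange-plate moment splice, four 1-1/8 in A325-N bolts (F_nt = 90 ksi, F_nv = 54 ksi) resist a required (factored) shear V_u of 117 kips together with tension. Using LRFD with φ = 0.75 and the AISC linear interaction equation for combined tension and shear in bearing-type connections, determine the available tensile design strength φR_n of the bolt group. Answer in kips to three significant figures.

154 kips

A_b = π·1.125²/4 = 0.994 in²; f_rv = 117 / (4 × 0.994) = 29.43 ksi.
F'_nt = 1.3 F_nt − (F_nt / φF_nv) f_rv = 1.3·90 − (90/(0.75·54))·29.43 = 51.61 ksi, capped at F_nt → F'_nt = 51.61 ksi.
R_n = F'_nt · A_b · n = 51.61 × 0.994 × 4 = 205.2 kips.
Design strength φR_n = 0.75 × 205.2 = 154 kips.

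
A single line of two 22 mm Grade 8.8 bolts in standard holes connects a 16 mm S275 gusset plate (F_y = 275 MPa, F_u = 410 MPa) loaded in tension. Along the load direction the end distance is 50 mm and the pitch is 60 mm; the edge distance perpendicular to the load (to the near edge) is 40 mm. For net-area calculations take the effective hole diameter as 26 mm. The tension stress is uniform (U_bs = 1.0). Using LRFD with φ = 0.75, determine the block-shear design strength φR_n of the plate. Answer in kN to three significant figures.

Shear plane L_v = 50 + 1·60 = 110 mm; A_gv = 110 × 16 = 1760 mm².
A_nv = (110 − 1.5·26) × 16 = 1136 mm².
A_nt = (40 − 0.5·26) × 16 = 432 mm².
0.6 F_u A_nv = 279.5 kN; 0.6 F_y A_gv = 290.4 kN → shear rupture governs the shear term.
R_n = 279.5 + 1.0 × 410 × 432 / 1000 = 456.6 kN.
Design strength φR_n = 0.75 × 456.6 = 342 kN.

342 kN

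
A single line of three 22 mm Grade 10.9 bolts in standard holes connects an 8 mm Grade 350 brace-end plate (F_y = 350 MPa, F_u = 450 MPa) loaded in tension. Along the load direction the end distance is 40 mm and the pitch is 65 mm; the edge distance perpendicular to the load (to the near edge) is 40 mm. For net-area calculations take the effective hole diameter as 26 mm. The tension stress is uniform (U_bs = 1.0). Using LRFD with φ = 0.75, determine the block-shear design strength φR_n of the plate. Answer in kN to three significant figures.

Shear plane L_v = 40 + 2·65 = 170 mm; A_gv = 170 × 8 = 1360 mm².
A_nv = (170 − 2.5·26) × 8 = 840 mm².
A_nt = (40 − 0.5·26) × 8 = 216 mm².
0.6 F_u A_nv = 226.8 kN; 0.6 F_y A_gv = 285.6 kN → shear rupture governs the shear term.
R_n = 226.8 + 1.0 × 450 × 216 / 1000 = 324 kN.
Design strength φR_n = 0.75 × 324 = 243 kN.

243 kN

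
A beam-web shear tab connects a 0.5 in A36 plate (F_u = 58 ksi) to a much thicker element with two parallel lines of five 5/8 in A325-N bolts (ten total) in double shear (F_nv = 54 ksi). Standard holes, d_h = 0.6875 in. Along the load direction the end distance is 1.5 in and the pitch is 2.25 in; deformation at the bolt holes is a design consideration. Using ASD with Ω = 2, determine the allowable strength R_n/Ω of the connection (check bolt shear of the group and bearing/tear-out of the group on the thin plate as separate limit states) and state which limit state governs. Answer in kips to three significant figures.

Bolt shear: A_b = π·0.625²/4 = 0.3068 in²; R_n = 54 × 0.3068 × 10 × 2 = 331.3 kips → 331.3 / 2 = 166 kips.
Bearing (1.2 l_c t F_u ≤ 2.4 d t F_u): upper limit = 2.4·0.625·0.5·58 = 43.5 kips.
  Edge l_c = 1.5 − 0.6875/2 = 1.156 → r_n = 40.24 kips; interior l_c = 2.25 − 0.6875 = 1.562 → r_n = 43.5 kips.
  R_n,bearing = 2·40.24 + 8·43.5 = 428.5 kips → 428.5 / 2 = 214 kips.
Bolt shear governs: 166 kips.

166 kips (bolt shear governs)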